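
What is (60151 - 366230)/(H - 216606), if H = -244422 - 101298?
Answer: 306079/562326 ≈ 0.54431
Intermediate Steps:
H = -345720
(60151 - 366230)/(H - 216606) = (60151 - 366230)/(-345720 - 216606) = -306079/(-562326) = -306079*(-1/562326) = 306079/562326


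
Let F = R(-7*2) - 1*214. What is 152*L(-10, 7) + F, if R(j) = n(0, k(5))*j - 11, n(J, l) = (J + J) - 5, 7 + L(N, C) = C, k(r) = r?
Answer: -155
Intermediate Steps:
L(N, C) = -7 + C
n(J, l) = -5 + 2*J (n(J, l) = 2*J - 5 = -5 + 2*J)
R(j) = -11 - 5*j (R(j) = (-5 + 2*0)*j - 11 = (-5 + 0)*j - 11 = -5*j - 11 = -11 - 5*j)
F = -155 (F = (-11 - (-35)*2) - 1*214 = (-11 - 5*(-14)) - 214 = (-11 + 70) - 214 = 59 - 214 = -155)
152*L(-10, 7) + F = 152*(-7 + 7) - 155 = 152*0 - 155 = 0 - 155 = -155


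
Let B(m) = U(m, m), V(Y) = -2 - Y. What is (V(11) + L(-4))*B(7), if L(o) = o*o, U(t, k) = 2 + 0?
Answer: 6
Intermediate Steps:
U(t, k) = 2
B(m) = 2
L(o) = o**2
(V(11) + L(-4))*B(7) = ((-2 - 1*11) + (-4)**2)*2 = ((-2 - 11) + 16)*2 = (-13 + 16)*2 = 3*2 = 6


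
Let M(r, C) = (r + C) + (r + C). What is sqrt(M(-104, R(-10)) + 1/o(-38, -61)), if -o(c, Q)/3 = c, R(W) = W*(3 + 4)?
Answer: I*sqrt(4522494)/114 ≈ 18.655*I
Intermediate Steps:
R(W) = 7*W (R(W) = W*7 = 7*W)
o(c, Q) = -3*c
M(r, C) = 2*C + 2*r (M(r, C) = (C + r) + (C + r) = 2*C + 2*r)
sqrt(M(-104, R(-10)) + 1/o(-38, -61)) = sqrt((2*(7*(-10)) + 2*(-104)) + 1/(-3*(-38))) = sqrt((2*(-70) - 208) + 1/114) = sqrt((-140 - 208) + 1/114) = sqrt(-348 + 1/114) = sqrt(-39671/114) = I*sqrt(4522494)/114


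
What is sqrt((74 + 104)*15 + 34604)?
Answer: sqrt(37274) ≈ 193.06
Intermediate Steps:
sqrt((74 + 104)*15 + 34604) = sqrt(178*15 + 34604) = sqrt(2670 + 34604) = sqrt(37274)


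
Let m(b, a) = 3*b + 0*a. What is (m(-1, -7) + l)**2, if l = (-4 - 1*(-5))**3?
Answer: 4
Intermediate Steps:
m(b, a) = 3*b (m(b, a) = 3*b + 0 = 3*b)
l = 1 (l = (-4 + 5)**3 = 1**3 = 1)
(m(-1, -7) + l)**2 = (3*(-1) + 1)**2 = (-3 + 1)**2 = (-2)**2 = 4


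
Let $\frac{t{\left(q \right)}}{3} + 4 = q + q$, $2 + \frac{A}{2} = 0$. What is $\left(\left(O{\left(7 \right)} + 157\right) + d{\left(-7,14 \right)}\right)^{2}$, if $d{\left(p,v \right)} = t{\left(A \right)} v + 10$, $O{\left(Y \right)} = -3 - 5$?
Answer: $119025$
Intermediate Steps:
$A = -4$ ($A = -4 + 2 \cdot 0 = -4 + 0 = -4$)
$t{\left(q \right)} = -12 + 6 q$ ($t{\left(q \right)} = -12 + 3 \left(q + q\right) = -12 + 3 \cdot 2 q = -12 + 6 q$)
$O{\left(Y \right)} = -8$ ($O{\left(Y \right)} = -3 - 5 = -8$)
$d{\left(p,v \right)} = 10 - 36 v$ ($d{\left(p,v \right)} = \left(-12 + 6 \left(-4\right)\right) v + 10 = \left(-12 - 24\right) v + 10 = - 36 v + 10 = 10 - 36 v$)
$\left(\left(O{\left(7 \right)} + 157\right) + d{\left(-7,14 \right)}\right)^{2} = \left(\left(-8 + 157\right) + \left(10 - 504\right)\right)^{2} = \left(149 + \left(10 - 504\right)\right)^{2} = \left(149 - 494\right)^{2} = \left(-345\right)^{2} = 119025$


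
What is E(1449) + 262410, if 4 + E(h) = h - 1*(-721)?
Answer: 264576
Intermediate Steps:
E(h) = 717 + h (E(h) = -4 + (h - 1*(-721)) = -4 + (h + 721) = -4 + (721 + h) = 717 + h)
E(1449) + 262410 = (717 + 1449) + 262410 = 2166 + 262410 = 264576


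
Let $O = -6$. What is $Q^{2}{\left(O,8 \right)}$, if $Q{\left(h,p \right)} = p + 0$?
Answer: $64$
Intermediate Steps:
$Q{\left(h,p \right)} = p$
$Q^{2}{\left(O,8 \right)} = 8^{2} = 64$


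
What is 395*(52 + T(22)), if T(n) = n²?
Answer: 211720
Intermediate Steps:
395*(52 + T(22)) = 395*(52 + 22²) = 395*(52 + 484) = 395*536 = 211720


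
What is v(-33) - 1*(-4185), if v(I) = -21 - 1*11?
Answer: 4153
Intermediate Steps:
v(I) = -32 (v(I) = -21 - 11 = -32)
v(-33) - 1*(-4185) = -32 - 1*(-4185) = -32 + 4185 = 4153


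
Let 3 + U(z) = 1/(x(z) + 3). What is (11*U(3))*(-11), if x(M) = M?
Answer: 2057/6 ≈ 342.83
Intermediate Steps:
U(z) = -3 + 1/(3 + z) (U(z) = -3 + 1/(z + 3) = -3 + 1/(3 + z))
(11*U(3))*(-11) = (11*((-8 - 3*3)/(3 + 3)))*(-11) = (11*((-8 - 9)/6))*(-11) = (11*((⅙)*(-17)))*(-11) = (11*(-17/6))*(-11) = -187/6*(-11) = 2057/6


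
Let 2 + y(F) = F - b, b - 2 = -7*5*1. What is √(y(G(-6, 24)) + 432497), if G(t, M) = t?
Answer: 3*√48058 ≈ 657.66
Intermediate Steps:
b = -33 (b = 2 - 7*5*1 = 2 - 35*1 = 2 - 35 = -33)
y(F) = 31 + F (y(F) = -2 + (F - 1*(-33)) = -2 + (F + 33) = -2 + (33 + F) = 31 + F)
√(y(G(-6, 24)) + 432497) = √((31 - 6) + 432497) = √(25 + 432497) = √432522 = 3*√48058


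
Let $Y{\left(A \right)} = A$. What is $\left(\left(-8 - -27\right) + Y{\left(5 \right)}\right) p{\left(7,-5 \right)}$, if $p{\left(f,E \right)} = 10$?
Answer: $240$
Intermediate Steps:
$\left(\left(-8 - -27\right) + Y{\left(5 \right)}\right) p{\left(7,-5 \right)} = \left(\left(-8 - -27\right) + 5\right) 10 = \left(\left(-8 + 27\right) + 5\right) 10 = \left(19 + 5\right) 10 = 24 \cdot 10 = 240$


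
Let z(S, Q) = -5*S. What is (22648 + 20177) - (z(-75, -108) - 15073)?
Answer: 57523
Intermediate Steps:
(22648 + 20177) - (z(-75, -108) - 15073) = (22648 + 20177) - (-5*(-75) - 15073) = 42825 - (375 - 15073) = 42825 - 1*(-14698) = 42825 + 14698 = 57523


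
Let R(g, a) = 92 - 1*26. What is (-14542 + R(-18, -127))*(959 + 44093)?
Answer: -652172752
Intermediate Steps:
R(g, a) = 66 (R(g, a) = 92 - 26 = 66)
(-14542 + R(-18, -127))*(959 + 44093) = (-14542 + 66)*(959 + 44093) = -14476*45052 = -652172752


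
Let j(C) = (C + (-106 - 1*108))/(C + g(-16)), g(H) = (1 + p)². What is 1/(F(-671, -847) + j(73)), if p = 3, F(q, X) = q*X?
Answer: 89/50581852 ≈ 1.7595e-6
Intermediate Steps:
F(q, X) = X*q
g(H) = 16 (g(H) = (1 + 3)² = 4² = 16)
j(C) = (-214 + C)/(16 + C) (j(C) = (C + (-106 - 1*108))/(C + 16) = (C + (-106 - 108))/(16 + C) = (C - 214)/(16 + C) = (-214 + C)/(16 + C))
1/(F(-671, -847) + j(73)) = 1/(-847*(-671) + (-214 + 73)/(16 + 73)) = 1/(568337 - 141/89) = 1/(50581852/89) = 89/50581852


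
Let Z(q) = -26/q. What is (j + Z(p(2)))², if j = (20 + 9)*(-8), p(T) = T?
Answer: 60025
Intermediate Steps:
j = -232 (j = 29*(-8) = -232)
(j + Z(p(2)))² = (-232 - 26/2)² = (-232 - 26*½)² = (-232 - 13)² = (-245)² = 60025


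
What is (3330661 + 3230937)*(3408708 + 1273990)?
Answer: 30725981831404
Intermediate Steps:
(3330661 + 3230937)*(3408708 + 1273990) = 6561598*4682698 = 30725981831404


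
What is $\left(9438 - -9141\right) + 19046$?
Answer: $37625$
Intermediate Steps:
$\left(9438 - -9141\right) + 19046 = \left(9438 + 9141\right) + 19046 = 18579 + 19046 = 37625$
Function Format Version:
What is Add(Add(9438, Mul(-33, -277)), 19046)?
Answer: 37625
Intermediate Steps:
Add(Add(9438, Mul(-33, -277)), 19046) = Add(Add(9438, 9141), 19046) = Add(18579, 19046) = 37625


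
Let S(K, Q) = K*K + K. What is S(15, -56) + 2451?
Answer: 2691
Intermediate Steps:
S(K, Q) = K + K**2 (S(K, Q) = K**2 + K = K + K**2)
S(15, -56) + 2451 = 15*(1 + 15) + 2451 = 15*16 + 2451 = 240 + 2451 = 2691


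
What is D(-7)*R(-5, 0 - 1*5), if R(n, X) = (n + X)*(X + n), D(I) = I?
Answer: -700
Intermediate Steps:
R(n, X) = (X + n)² (R(n, X) = (X + n)*(X + n) = (X + n)²)
D(-7)*R(-5, 0 - 1*5) = -7*((0 - 1*5) - 5)² = -7*((0 - 5) - 5)² = -7*(-5 - 5)² = -7*(-10)² = -7*100 = -700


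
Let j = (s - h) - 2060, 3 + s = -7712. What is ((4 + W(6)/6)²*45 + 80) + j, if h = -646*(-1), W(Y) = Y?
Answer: -9216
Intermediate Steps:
s = -7715 (s = -3 - 7712 = -7715)
h = 646
j = -10421 (j = (-7715 - 1*646) - 2060 = (-7715 - 646) - 2060 = -8361 - 2060 = -10421)
((4 + W(6)/6)²*45 + 80) + j = ((4 + 6/6)²*45 + 80) - 10421 = ((4 + 6*(⅙))²*45 + 80) - 10421 = ((4 + 1)²*45 + 80) - 10421 = (5²*45 + 80) - 10421 = (25*45 + 80) - 10421 = (1125 + 80) - 10421 = 1205 - 10421 = -9216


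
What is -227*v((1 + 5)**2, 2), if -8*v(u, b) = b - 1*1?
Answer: 227/8 ≈ 28.375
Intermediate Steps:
v(u, b) = 1/8 - b/8 (v(u, b) = -(b - 1*1)/8 = -(b - 1)/8 = -(-1 + b)/8 = 1/8 - b/8)
-227*v((1 + 5)**2, 2) = -227*(1/8 - 1/8*2) = -227*(1/8 - 1/4) = -227*(-1/8) = 227/8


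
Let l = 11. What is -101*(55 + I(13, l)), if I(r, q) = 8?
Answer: -6363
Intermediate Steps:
-101*(55 + I(13, l)) = -101*(55 + 8) = -101*63 = -6363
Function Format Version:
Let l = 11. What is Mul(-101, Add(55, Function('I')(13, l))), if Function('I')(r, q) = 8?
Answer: -6363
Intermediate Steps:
Mul(-101, Add(55, Function('I')(13, l))) = Mul(-101, Add(55, 8)) = Mul(-101, 63) = -6363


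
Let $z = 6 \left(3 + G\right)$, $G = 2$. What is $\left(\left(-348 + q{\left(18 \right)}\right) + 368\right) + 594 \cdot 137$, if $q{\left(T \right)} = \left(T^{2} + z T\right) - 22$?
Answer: $82240$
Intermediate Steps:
$z = 30$ ($z = 6 \left(3 + 2\right) = 6 \cdot 5 = 30$)
$q{\left(T \right)} = -22 + T^{2} + 30 T$ ($q{\left(T \right)} = \left(T^{2} + 30 T\right) - 22 = -22 + T^{2} + 30 T$)
$\left(\left(-348 + q{\left(18 \right)}\right) + 368\right) + 594 \cdot 137 = \left(\left(-348 + \left(-22 + 18^{2} + 30 \cdot 18\right)\right) + 368\right) + 594 \cdot 137 = \left(\left(-348 + \left(-22 + 324 + 540\right)\right) + 368\right) + 81378 = \left(\left(-348 + 842\right) + 368\right) + 81378 = \left(494 + 368\right) + 81378 = 862 + 81378 = 82240$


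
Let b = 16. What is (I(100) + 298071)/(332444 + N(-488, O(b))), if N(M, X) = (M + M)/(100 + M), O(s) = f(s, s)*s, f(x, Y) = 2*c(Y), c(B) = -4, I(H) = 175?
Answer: 14464931/16123656 ≈ 0.89712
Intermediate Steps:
f(x, Y) = -8 (f(x, Y) = 2*(-4) = -8)
O(s) = -8*s
N(M, X) = 2*M/(100 + M) (N(M, X) = (2*M)/(100 + M) = 2*M/(100 + M))
(I(100) + 298071)/(332444 + N(-488, O(b))) = (175 + 298071)/(332444 + 2*(-488)/(100 - 488)) = 298246/(332444 + 2*(-488)/(-388)) = 298246/(332444 + 2*(-488)*(-1/388)) = 298246/(332444 + 244/97) = 298246/(32247312/97) = 298246*(97/32247312) = 14464931/16123656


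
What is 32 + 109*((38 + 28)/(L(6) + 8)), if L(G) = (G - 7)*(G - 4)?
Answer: 1231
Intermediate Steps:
L(G) = (-7 + G)*(-4 + G)
32 + 109*((38 + 28)/(L(6) + 8)) = 32 + 109*((38 + 28)/((28 + 6² - 11*6) + 8)) = 32 + 109*(66/((28 + 36 - 66) + 8)) = 32 + 109*(66/(-2 + 8)) = 32 + 109*(66/6) = 32 + 109*(66*(⅙)) = 32 + 109*11 = 32 + 1199 = 1231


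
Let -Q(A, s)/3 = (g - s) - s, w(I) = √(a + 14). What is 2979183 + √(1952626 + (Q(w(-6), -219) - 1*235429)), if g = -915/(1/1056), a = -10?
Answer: 2979183 + √4614603 ≈ 2.9813e+6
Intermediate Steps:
w(I) = 2 (w(I) = √(-10 + 14) = √4 = 2)
g = -966240 (g = -915/1/1056 = -915*1056 = -966240)
Q(A, s) = 2898720 + 6*s (Q(A, s) = -3*((-966240 - s) - s) = -3*(-966240 - 2*s) = 2898720 + 6*s)
2979183 + √(1952626 + (Q(w(-6), -219) - 1*235429)) = 2979183 + √(1952626 + ((2898720 + 6*(-219)) - 1*235429)) = 2979183 + √(1952626 + ((2898720 - 1314) - 235429)) = 2979183 + √(1952626 + (2897406 - 235429)) = 2979183 + √(1952626 + 2661977) = 2979183 + √4614603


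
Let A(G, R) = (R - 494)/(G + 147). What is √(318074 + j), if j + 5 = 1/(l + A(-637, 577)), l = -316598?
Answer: √7654737500777524635551/155133103 ≈ 563.98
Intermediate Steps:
A(G, R) = (-494 + R)/(147 + G)
j = -775666005/155133103 (j = -5 + 1/(-316598 + (-494 + 577)/(147 - 637)) = -5 + 1/(-316598 + 83/(-490)) = -5 + 1/(-316598 - 1/490*83) = -5 + 1/(-316598 - 83/490) = -5 + 1/(-155133103/490) = -5 - 490/155133103 = -775666005/155133103 ≈ -5.0000)
√(318074 + j) = √(318074 - 775666005/155133103) = √(49343030937617/155133103) = √7654737500777524635551/155133103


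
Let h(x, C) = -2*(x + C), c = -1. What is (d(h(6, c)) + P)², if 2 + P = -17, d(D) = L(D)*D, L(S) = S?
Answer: 6561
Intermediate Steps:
h(x, C) = -2*C - 2*x (h(x, C) = -2*(C + x) = -2*C - 2*x)
d(D) = D² (d(D) = D*D = D²)
P = -19 (P = -2 - 17 = -19)
(d(h(6, c)) + P)² = ((-2*(-1) - 2*6)² - 19)² = ((2 - 12)² - 19)² = ((-10)² - 19)² = (100 - 19)² = 81² = 6561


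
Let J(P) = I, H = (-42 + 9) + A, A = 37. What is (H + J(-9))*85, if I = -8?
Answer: -340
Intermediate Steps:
H = 4 (H = (-42 + 9) + 37 = -33 + 37 = 4)
J(P) = -8
(H + J(-9))*85 = (4 - 8)*85 = -4*85 = -340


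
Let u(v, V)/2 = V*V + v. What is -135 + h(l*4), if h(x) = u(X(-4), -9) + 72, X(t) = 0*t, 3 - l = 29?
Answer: 99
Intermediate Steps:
l = -26 (l = 3 - 1*29 = 3 - 29 = -26)
X(t) = 0
u(v, V) = 2*v + 2*V² (u(v, V) = 2*(V*V + v) = 2*(V² + v) = 2*(v + V²) = 2*v + 2*V²)
h(x) = 234 (h(x) = (2*0 + 2*(-9)²) + 72 = (0 + 2*81) + 72 = (0 + 162) + 72 = 162 + 72 = 234)
-135 + h(l*4) = -135 + 234 = 99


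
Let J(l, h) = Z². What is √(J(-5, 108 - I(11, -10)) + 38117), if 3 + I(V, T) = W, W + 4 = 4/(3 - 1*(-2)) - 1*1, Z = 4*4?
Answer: √38373 ≈ 195.89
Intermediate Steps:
Z = 16
W = -21/5 (W = -4 + (4/(3 - 1*(-2)) - 1*1) = -4 + (4/(3 + 2) - 1) = -4 + (4/5 - 1) = -4 + (4*(⅕) - 1) = -4 + (⅘ - 1) = -4 - ⅕ = -21/5 ≈ -4.2000)
I(V, T) = -36/5 (I(V, T) = -3 - 21/5 = -36/5)
J(l, h) = 256 (J(l, h) = 16² = 256)
√(J(-5, 108 - I(11, -10)) + 38117) = √(256 + 38117) = √38373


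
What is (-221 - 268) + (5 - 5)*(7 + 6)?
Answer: -489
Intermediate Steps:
(-221 - 268) + (5 - 5)*(7 + 6) = -489 + 0*13 = -489 + 0 = -489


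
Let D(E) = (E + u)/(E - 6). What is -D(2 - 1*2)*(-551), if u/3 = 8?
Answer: -2204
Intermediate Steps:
u = 24 (u = 3*8 = 24)
D(E) = (24 + E)/(-6 + E) (D(E) = (E + 24)/(E - 6) = (24 + E)/(-6 + E))
-D(2 - 1*2)*(-551) = -(24 + (2 - 1*2))/(-6 + (2 - 1*2))*(-551) = -(24 + (2 - 2))/(-6 + (2 - 2))*(-551) = -(24 + 0)/(-6 + 0)*(-551) = -24/(-6)*(-551) = -(-1/6*24)*(-551) = -(-4)*(-551) = -1*2204 = -2204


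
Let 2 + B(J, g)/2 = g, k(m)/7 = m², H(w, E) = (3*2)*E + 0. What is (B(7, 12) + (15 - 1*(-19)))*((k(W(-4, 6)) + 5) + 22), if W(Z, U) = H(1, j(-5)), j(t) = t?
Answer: 341658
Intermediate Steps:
H(w, E) = 6*E (H(w, E) = 6*E + 0 = 6*E)
W(Z, U) = -30 (W(Z, U) = 6*(-5) = -30)
k(m) = 7*m²
B(J, g) = -4 + 2*g
(B(7, 12) + (15 - 1*(-19)))*((k(W(-4, 6)) + 5) + 22) = ((-4 + 2*12) + (15 - 1*(-19)))*((7*(-30)² + 5) + 22) = ((-4 + 24) + (15 + 19))*((7*900 + 5) + 22) = (20 + 34)*((6300 + 5) + 22) = 54*(6305 + 22) = 54*6327 = 341658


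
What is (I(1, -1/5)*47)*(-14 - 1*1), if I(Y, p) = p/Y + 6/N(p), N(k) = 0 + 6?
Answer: -564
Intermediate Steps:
N(k) = 6
I(Y, p) = 1 + p/Y (I(Y, p) = p/Y + 6/6 = p/Y + 6*(⅙) = p/Y + 1 = 1 + p/Y)
(I(1, -1/5)*47)*(-14 - 1*1) = (((1 - 1/5)/1)*47)*(-14 - 1*1) = ((1*(1 - 1*⅕))*47)*(-14 - 1) = ((1*(1 - ⅕))*47)*(-15) = ((1*(⅘))*47)*(-15) = ((⅘)*47)*(-15) = (188/5)*(-15) = -564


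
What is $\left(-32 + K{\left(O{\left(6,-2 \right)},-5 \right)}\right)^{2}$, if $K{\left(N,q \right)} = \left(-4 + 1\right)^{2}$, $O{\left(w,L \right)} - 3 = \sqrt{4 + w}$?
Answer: $529$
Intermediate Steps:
$O{\left(w,L \right)} = 3 + \sqrt{4 + w}$
$K{\left(N,q \right)} = 9$ ($K{\left(N,q \right)} = \left(-3\right)^{2} = 9$)
$\left(-32 + K{\left(O{\left(6,-2 \right)},-5 \right)}\right)^{2} = \left(-32 + 9\right)^{2} = \left(-23\right)^{2} = 529$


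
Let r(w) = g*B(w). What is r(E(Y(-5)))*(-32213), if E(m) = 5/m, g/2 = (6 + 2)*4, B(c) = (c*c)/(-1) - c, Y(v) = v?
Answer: 0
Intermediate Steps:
B(c) = -c - c**2 (B(c) = c**2*(-1) - c = -c**2 - c = -c - c**2)
g = 64 (g = 2*((6 + 2)*4) = 2*(8*4) = 2*32 = 64)
r(w) = -64*w*(1 + w) (r(w) = 64*(-w*(1 + w)) = -64*w*(1 + w))
r(E(Y(-5)))*(-32213) = -64*5/(-5)*(1 + 5/(-5))*(-32213) = -64*5*(-1/5)*(1 + 5*(-1/5))*(-32213) = -64*(-1)*(1 - 1)*(-32213) = -64*(-1)*0*(-32213) = 0*(-32213) = 0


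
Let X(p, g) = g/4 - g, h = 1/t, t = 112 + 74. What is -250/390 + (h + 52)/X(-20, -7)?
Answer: 235223/25389 ≈ 9.2648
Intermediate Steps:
t = 186
h = 1/186 ≈ 0.0053763
X(p, g) = -3*g/4 (X(p, g) = g/4 - g = -3*g/4)
-250/390 + (h + 52)/X(-20, -7) = -250/390 + (1/186 + 52)/((-¾*(-7))) = -250*1/390 + 9673/(186*(21/4)) = -25/39 + (9673/186)*(4/21) = -25/39 + 19346/1953 = 235223/25389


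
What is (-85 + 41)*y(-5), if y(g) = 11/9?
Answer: -484/9 ≈ -53.778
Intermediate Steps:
y(g) = 11/9 (y(g) = 11*(1/9) = 11/9)
(-85 + 41)*y(-5) = (-85 + 41)*(11/9) = -44*11/9 = -484/9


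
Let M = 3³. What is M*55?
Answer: 1485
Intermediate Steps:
M = 27
M*55 = 27*55 = 1485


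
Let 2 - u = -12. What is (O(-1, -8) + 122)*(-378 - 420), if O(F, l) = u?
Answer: -108528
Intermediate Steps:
u = 14 (u = 2 - 1*(-12) = 2 + 12 = 14)
O(F, l) = 14
(O(-1, -8) + 122)*(-378 - 420) = (14 + 122)*(-378 - 420) = 136*(-798) = -108528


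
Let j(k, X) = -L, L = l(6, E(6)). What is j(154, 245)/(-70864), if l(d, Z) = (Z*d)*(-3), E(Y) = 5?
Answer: -45/35432 ≈ -0.0012700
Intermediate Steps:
l(d, Z) = -3*Z*d
L = -90 (L = -3*5*6 = -90)
j(k, X) = 90 (j(k, X) = -1*(-90) = 90)
j(154, 245)/(-70864) = 90/(-70864) = 90*(-1/70864) = -45/35432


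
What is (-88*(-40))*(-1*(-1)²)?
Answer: -3520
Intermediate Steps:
(-88*(-40))*(-1*(-1)²) = 3520*(-1*1) = 3520*(-1) = -3520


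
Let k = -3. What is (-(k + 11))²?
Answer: 64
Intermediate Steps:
(-(k + 11))² = (-(-3 + 11))² = (-1*8)² = (-8)² = 64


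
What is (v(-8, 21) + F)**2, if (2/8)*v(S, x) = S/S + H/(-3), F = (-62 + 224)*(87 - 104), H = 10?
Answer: 68724100/9 ≈ 7.6360e+6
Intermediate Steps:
F = -2754 (F = 162*(-17) = -2754)
v(S, x) = -28/3 (v(S, x) = 4*(S/S + 10/(-3)) = 4*(1 + 10*(-1/3)) = 4*(1 - 10/3) = 4*(-7/3) = -28/3)
(v(-8, 21) + F)**2 = (-28/3 - 2754)**2 = (-8290/3)**2 = 68724100/9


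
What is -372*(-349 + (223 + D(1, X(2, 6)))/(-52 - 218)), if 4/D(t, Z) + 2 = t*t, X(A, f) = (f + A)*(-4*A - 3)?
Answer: 1951946/15 ≈ 1.3013e+5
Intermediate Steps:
X(A, f) = (-3 - 4*A)*(A + f) (X(A, f) = (A + f)*(-3 - 4*A) = (-3 - 4*A)*(A + f))
D(t, Z) = 4/(-2 + t²) (D(t, Z) = 4/(-2 + t*t) = 4/(-2 + t²))
-372*(-349 + (223 + D(1, X(2, 6)))/(-52 - 218)) = -372*(-349 + (223 + 4/(-2 + 1²))/(-52 - 218)) = -372*(-349 + (223 + 4/(-2 + 1))/(-270)) = -372*(-349 + (223 + 4/(-1))*(-1/270)) = -372*(-349 + (223 + 4*(-1))*(-1/270)) = -372*(-349 + (223 - 4)*(-1/270)) = -372*(-349 + 219*(-1/270)) = -372*(-349 - 73/90) = -372*(-31483/90) = 1951946/15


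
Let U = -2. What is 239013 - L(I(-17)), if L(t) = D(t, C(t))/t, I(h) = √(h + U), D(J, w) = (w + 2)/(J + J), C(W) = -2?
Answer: 239013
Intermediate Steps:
D(J, w) = (2 + w)/(2*J) (D(J, w) = (2 + w)/((2*J)) = (2 + w)*(1/(2*J)) = (2 + w)/(2*J))
I(h) = √(-2 + h) (I(h) = √(h - 2) = √(-2 + h))
L(t) = 0 (L(t) = ((2 - 2)/(2*t))/t = ((½)*0/t)/t = 0/t = 0)
239013 - L(I(-17)) = 239013 - 1*0 = 239013 + 0 = 239013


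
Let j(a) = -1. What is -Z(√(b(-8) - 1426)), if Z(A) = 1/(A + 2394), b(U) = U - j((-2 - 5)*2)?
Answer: I/(√1433 - 2394*I) ≈ -0.00041761 + 6.6034e-6*I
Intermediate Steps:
b(U) = 1 + U (b(U) = U - 1*(-1) = U + 1 = 1 + U)
Z(A) = 1/(2394 + A)
-Z(√(b(-8) - 1426)) = -1/(2394 + √((1 - 8) - 1426)) = -1/(2394 + √(-7 - 1426)) = -1/(2394 + √(-1433)) = -1/(2394 + I*√1433)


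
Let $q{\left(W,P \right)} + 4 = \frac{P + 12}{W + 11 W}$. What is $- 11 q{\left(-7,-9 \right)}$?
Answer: $\frac{1243}{28} \approx 44.393$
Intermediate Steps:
$q{\left(W,P \right)} = -4 + \frac{12 + P}{12 W}$ ($q{\left(W,P \right)} = -4 + \frac{P + 12}{W + 11 W} = -4 + \frac{12 + P}{12 W}$)
$- 11 q{\left(-7,-9 \right)} = - 11 \frac{12 - 9 - -336}{12 \left(-7\right)} = - 11 \cdot \frac{1}{12} \left(- \frac{1}{7}\right) \left(12 - 9 + 336\right) = - 11 \cdot \frac{1}{12} \left(- \frac{1}{7}\right) 339 = \left(-11\right) \left(- \frac{113}{28}\right) = \frac{1243}{28}$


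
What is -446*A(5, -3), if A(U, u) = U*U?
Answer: -11150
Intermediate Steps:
A(U, u) = U**2
-446*A(5, -3) = -446*5**2 = -446*25 = -11150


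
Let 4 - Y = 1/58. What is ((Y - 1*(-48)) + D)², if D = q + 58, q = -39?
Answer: 16949689/3364 ≈ 5038.6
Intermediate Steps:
Y = 231/58 (Y = 4 - 1/58 = 231/58 ≈ 3.9828)
D = 19 (D = -39 + 58 = 19)
((Y - 1*(-48)) + D)² = ((231/58 - 1*(-48)) + 19)² = ((231/58 + 48) + 19)² = (3015/58 + 19)² = (4117/58)² = 16949689/3364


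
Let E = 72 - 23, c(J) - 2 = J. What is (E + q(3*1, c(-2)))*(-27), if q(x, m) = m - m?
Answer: -1323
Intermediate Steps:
c(J) = 2 + J
q(x, m) = 0
E = 49
(E + q(3*1, c(-2)))*(-27) = (49 + 0)*(-27) = 49*(-27) = -1323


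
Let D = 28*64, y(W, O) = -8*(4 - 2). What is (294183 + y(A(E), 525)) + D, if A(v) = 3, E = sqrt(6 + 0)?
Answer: 295959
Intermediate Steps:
E = sqrt(6) ≈ 2.4495
y(W, O) = -16 (y(W, O) = -8*2 = -16)
D = 1792
(294183 + y(A(E), 525)) + D = (294183 - 16) + 1792 = 294167 + 1792 = 295959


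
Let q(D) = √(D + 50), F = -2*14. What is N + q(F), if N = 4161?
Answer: 4161 + √22 ≈ 4165.7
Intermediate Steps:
F = -28
q(D) = √(50 + D)
N + q(F) = 4161 + √(50 - 28) = 4161 + √22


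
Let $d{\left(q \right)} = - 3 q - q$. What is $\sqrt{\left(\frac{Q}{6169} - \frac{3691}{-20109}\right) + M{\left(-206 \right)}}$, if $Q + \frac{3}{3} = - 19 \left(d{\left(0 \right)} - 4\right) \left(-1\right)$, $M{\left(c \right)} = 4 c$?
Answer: $\frac{i \sqrt{12677906036201787078}}{124052421} \approx 28.702 i$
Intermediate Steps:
$d{\left(q \right)} = - 4 q$
$Q = -77$ ($Q = -1 - 19 \left(\left(-4\right) 0 - 4\right) \left(-1\right) = -1 - 19 \left(0 - 4\right) \left(-1\right) = -1 - 19 \left(\left(-4\right) \left(-1\right)\right) = -1 - 76 = -77$)
$\sqrt{\left(\frac{Q}{6169} - \frac{3691}{-20109}\right) + M{\left(-206 \right)}} = \sqrt{\left(- \frac{77}{6169} - \frac{3691}{-20109}\right) + 4 \left(-206\right)} = \sqrt{\left(\left(-77\right) \frac{1}{6169} - - \frac{3691}{20109}\right) - 824} = \sqrt{\left(- \frac{77}{6169} + \frac{3691}{20109}\right) - 824} = \sqrt{\frac{21221386}{124052421} - 824} = \sqrt{- \frac{102197973518}{124052421}} = \frac{i \sqrt{12677906036201787078}}{124052421}$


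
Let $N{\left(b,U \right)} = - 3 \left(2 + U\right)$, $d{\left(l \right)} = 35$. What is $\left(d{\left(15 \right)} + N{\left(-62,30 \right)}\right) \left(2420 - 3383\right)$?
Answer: $58743$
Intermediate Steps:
$N{\left(b,U \right)} = -6 - 3 U$
$\left(d{\left(15 \right)} + N{\left(-62,30 \right)}\right) \left(2420 - 3383\right) = \left(35 - 96\right) \left(2420 - 3383\right) = \left(35 - 96\right) \left(-963\right) = \left(-61\right) \left(-963\right) = 58743$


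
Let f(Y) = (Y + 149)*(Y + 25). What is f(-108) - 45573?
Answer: -48976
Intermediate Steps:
f(Y) = (25 + Y)*(149 + Y) (f(Y) = (149 + Y)*(25 + Y) = (25 + Y)*(149 + Y))
f(-108) - 45573 = (3725 + (-108)² + 174*(-108)) - 45573 = (3725 + 11664 - 18792) - 45573 = -3403 - 45573 = -48976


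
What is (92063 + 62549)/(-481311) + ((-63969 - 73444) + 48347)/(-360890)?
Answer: -6464739577/86850163395 ≈ -0.074436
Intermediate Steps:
(92063 + 62549)/(-481311) + ((-63969 - 73444) + 48347)/(-360890) = 154612*(-1/481311) + (-137413 + 48347)*(-1/360890) = -154612/481311 - 89066*(-1/360890) = -154612/481311 + 44533/180445 = -6464739577/86850163395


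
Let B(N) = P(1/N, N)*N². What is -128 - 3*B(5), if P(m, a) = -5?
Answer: 247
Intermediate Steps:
B(N) = -5*N²
-128 - 3*B(5) = -128 - (-15)*5² = -128 - (-15)*25 = -128 - 3*(-125) = -128 + 375 = 247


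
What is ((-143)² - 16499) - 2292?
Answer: 1658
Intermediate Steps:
((-143)² - 16499) - 2292 = (20449 - 16499) - 2292 = 3950 - 2292 = 1658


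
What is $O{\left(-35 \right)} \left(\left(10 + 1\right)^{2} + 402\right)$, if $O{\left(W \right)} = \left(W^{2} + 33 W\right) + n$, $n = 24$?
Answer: $49162$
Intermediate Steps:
$O{\left(W \right)} = 24 + W^{2} + 33 W$ ($O{\left(W \right)} = \left(W^{2} + 33 W\right) + 24 = 24 + W^{2} + 33 W$)
$O{\left(-35 \right)} \left(\left(10 + 1\right)^{2} + 402\right) = \left(24 + \left(-35\right)^{2} + 33 \left(-35\right)\right) \left(\left(10 + 1\right)^{2} + 402\right) = \left(24 + 1225 - 1155\right) \left(11^{2} + 402\right) = 94 \left(121 + 402\right) = 94 \cdot 523 = 49162$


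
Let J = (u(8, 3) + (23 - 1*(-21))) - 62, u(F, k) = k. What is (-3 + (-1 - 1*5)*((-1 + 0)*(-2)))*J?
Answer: 225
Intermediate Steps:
J = -15 (J = (3 + (23 - 1*(-21))) - 62 = (3 + (23 + 21)) - 62 = (3 + 44) - 62 = 47 - 62 = -15)
(-3 + (-1 - 1*5)*((-1 + 0)*(-2)))*J = (-3 + (-1 - 1*5)*((-1 + 0)*(-2)))*(-15) = (-3 + (-1 - 5)*(-1*(-2)))*(-15) = (-3 - 6*2)*(-15) = (-3 - 12)*(-15) = -15*(-15) = 225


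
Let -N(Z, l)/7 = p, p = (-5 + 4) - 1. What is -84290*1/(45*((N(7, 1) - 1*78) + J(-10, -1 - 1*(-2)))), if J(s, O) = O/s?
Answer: 168580/5769 ≈ 29.222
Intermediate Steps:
p = -2 (p = -1 - 1 = -2)
N(Z, l) = 14 (N(Z, l) = -7*(-2) = 14)
-84290*1/(45*((N(7, 1) - 1*78) + J(-10, -1 - 1*(-2)))) = -84290*1/(45*((14 - 1*78) + (-1 - 1*(-2))/(-10))) = -84290*1/(45*((14 - 78) + (-1 + 2)*(-⅒))) = -84290*1/(45*(-64 + 1*(-⅒))) = -84290*1/(45*(-64 - ⅒)) = -84290/((-641/10*45)) = -84290/(-5769/2) = -84290*(-2/5769) = 168580/5769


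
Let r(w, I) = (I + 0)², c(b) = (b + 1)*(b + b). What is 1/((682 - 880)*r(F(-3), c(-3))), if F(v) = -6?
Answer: -1/28512 ≈ -3.5073e-5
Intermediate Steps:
c(b) = 2*b*(1 + b) (c(b) = (1 + b)*(2*b) = 2*b*(1 + b))
r(w, I) = I²
1/((682 - 880)*r(F(-3), c(-3))) = 1/((682 - 880)*(2*(-3)*(1 - 3))²) = 1/(-198*(2*(-3)*(-2))²) = 1/(-198*12²) = 1/(-198*144) = 1/(-28512) = -1/28512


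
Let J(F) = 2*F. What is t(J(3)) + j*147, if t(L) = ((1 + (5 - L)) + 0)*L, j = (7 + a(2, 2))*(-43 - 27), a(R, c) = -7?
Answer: 0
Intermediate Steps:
j = 0 (j = (7 - 7)*(-43 - 27) = 0*(-70) = 0)
t(L) = L*(6 - L) (t(L) = ((6 - L) + 0)*L = (6 - L)*L = L*(6 - L))
t(J(3)) + j*147 = (2*3)*(6 - 2*3) + 0*147 = 6*(6 - 1*6) + 0 = 6*(6 - 6) + 0 = 6*0 + 0 = 0 + 0 = 0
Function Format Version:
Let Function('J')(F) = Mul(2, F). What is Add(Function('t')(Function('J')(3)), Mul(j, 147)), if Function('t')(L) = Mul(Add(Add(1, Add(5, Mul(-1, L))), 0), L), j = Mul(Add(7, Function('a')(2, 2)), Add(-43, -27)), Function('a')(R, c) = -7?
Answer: 0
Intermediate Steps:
j = 0 (j = Mul(Add(7, -7), Add(-43, -27)) = Mul(0, -70) = 0)
Function('t')(L) = Mul(L, Add(6, Mul(-1, L))) (Function('t')(L) = Mul(Add(Add(6, Mul(-1, L)), 0), L) = Mul(Add(6, Mul(-1, L)), L) = Mul(L, Add(6, Mul(-1, L))))
Add(Function('t')(Function('J')(3)), Mul(j, 147)) = Add(Mul(Mul(2, 3), Add(6, Mul(-1, Mul(2, 3)))), Mul(0, 147)) = Add(Mul(6, Add(6, Mul(-1, 6))), 0) = Add(Mul(6, Add(6, -6)), 0) = Add(Mul(6, 0), 0) = Add(0, 0) = 0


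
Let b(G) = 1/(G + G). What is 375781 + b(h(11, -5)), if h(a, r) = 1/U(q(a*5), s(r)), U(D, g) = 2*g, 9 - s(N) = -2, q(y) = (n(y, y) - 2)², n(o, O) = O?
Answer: 375792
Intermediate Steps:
q(y) = (-2 + y)² (q(y) = (y - 2)² = (-2 + y)²)
s(N) = 11 (s(N) = 9 - 1*(-2) = 9 + 2 = 11)
h(a, r) = 1/22 (h(a, r) = 1/(2*11) = 1/22)
b(G) = 1/(2*G)
375781 + b(h(11, -5)) = 375781 + 1/(2*(1/22)) = 375781 + (½)*22 = 375781 + 11 = 375792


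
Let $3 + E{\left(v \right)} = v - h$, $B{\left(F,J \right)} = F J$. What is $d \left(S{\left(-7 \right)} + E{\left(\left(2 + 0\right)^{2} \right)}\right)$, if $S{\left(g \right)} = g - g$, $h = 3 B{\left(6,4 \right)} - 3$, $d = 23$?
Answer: $-1564$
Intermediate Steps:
$h = 69$ ($h = 3 \cdot 6 \cdot 4 - 3 = 3 \cdot 24 - 3 = 72 - 3 = 69$)
$S{\left(g \right)} = 0$
$E{\left(v \right)} = -72 + v$ ($E{\left(v \right)} = -3 + \left(v - 69\right) = -3 + \left(-69 + v\right) = -72 + v$)
$d \left(S{\left(-7 \right)} + E{\left(\left(2 + 0\right)^{2} \right)}\right) = 23 \left(0 - \left(72 - \left(2 + 0\right)^{2}\right)\right) = 23 \left(0 - \left(72 - 2^{2}\right)\right) = 23 \left(0 + \left(-72 + 4\right)\right) = 23 \left(0 - 68\right) = 23 \left(-68\right) = -1564$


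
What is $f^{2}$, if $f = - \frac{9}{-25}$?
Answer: $\frac{81}{625} \approx 0.1296$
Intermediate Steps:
$f = \frac{9}{25}$ ($f = \left(-9\right) \left(- \frac{1}{25}\right) = \frac{9}{25} \approx 0.36$)
$f^{2} = \left(\frac{9}{25}\right)^{2} = \frac{81}{625}$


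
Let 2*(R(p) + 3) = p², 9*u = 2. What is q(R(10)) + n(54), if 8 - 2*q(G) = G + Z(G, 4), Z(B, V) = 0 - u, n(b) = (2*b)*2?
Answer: 3539/18 ≈ 196.61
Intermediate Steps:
u = 2/9 (u = (⅑)*2 = 2/9 ≈ 0.22222)
n(b) = 4*b
Z(B, V) = -2/9 (Z(B, V) = 0 - 1*2/9 = 0 - 2/9 = -2/9)
R(p) = -3 + p²/2
q(G) = 37/9 - G/2 (q(G) = 4 - (G - 2/9)/2 = 4 - (-2/9 + G)/2 = 4 + (⅑ - G/2) = 37/9 - G/2)
q(R(10)) + n(54) = (37/9 - (-3 + (½)*10²)/2) + 4*54 = (37/9 - (-3 + (½)*100)/2) + 216 = (37/9 - (-3 + 50)/2) + 216 = (37/9 - ½*47) + 216 = (37/9 - 47/2) + 216 = -349/18 + 216 = 3539/18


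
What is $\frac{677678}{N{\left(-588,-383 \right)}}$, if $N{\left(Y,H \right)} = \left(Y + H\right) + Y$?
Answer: $- \frac{677678}{1559} \approx -434.69$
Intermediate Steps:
$N{\left(Y,H \right)} = H + 2 Y$ ($N{\left(Y,H \right)} = \left(H + Y\right) + Y = H + 2 Y$)
$\frac{677678}{N{\left(-588,-383 \right)}} = \frac{677678}{-383 + 2 \left(-588\right)} = \frac{677678}{-383 - 1176} = \frac{677678}{-1559} = 677678 \left(- \frac{1}{1559}\right) = - \frac{677678}{1559}$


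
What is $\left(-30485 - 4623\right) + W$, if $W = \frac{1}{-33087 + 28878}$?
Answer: $- \frac{147769573}{4209} \approx -35108.0$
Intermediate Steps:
$W = - \frac{1}{4209}$ ($W = \frac{1}{-4209} = - \frac{1}{4209} \approx -0.00023759$)
$\left(-30485 - 4623\right) + W = \left(-30485 - 4623\right) - \frac{1}{4209} = -35108 - \frac{1}{4209} = - \frac{147769573}{4209}$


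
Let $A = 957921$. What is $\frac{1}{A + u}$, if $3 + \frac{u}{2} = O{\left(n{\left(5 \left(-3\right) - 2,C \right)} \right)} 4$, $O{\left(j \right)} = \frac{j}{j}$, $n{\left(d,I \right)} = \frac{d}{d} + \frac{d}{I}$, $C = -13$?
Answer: $\frac{1}{957923} \approx 1.0439 \cdot 10^{-6}$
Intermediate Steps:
$n{\left(d,I \right)} = 1 + \frac{d}{I}$
$O{\left(j \right)} = 1$
$u = 2$ ($u = -6 + 2 \cdot 1 \cdot 4 = -6 + 2 \cdot 4 = -6 + 8 = 2$)
$\frac{1}{A + u} = \frac{1}{957921 + 2} = \frac{1}{957923}$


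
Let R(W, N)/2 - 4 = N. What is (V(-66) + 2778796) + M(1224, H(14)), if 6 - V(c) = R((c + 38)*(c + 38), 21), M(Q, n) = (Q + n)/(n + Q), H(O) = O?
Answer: 2778753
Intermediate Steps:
M(Q, n) = 1 (M(Q, n) = (Q + n)/(Q + n) = 1)
R(W, N) = 8 + 2*N
V(c) = -44 (V(c) = 6 - (8 + 2*21) = 6 - (8 + 42) = 6 - 1*50 = 6 - 50 = -44)
(V(-66) + 2778796) + M(1224, H(14)) = (-44 + 2778796) + 1 = 2778752 + 1 = 2778753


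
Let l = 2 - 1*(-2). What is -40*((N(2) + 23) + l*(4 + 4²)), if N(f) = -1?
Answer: -4080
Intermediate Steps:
l = 4 (l = 2 + 2 = 4)
-40*((N(2) + 23) + l*(4 + 4²)) = -40*((-1 + 23) + 4*(4 + 4²)) = -40*(22 + 4*(4 + 16)) = -40*(22 + 4*20) = -40*(22 + 80) = -40*102 = -4080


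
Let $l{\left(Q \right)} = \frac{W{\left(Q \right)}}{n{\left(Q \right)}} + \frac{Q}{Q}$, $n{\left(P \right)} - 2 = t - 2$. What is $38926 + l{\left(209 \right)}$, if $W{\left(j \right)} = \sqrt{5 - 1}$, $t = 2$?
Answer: $38928$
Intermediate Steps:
$W{\left(j \right)} = 2$ ($W{\left(j \right)} = \sqrt{4} = 2$)
$n{\left(P \right)} = 2$ ($n{\left(P \right)} = 2 + \left(2 - 2\right) = 2 + 0 = 2$)
$l{\left(Q \right)} = 2$ ($l{\left(Q \right)} = \frac{2}{2} + \frac{Q}{Q} = 2 \cdot \frac{1}{2} + 1 = 1 + 1 = 2$)
$38926 + l{\left(209 \right)} = 38926 + 2 = 38928$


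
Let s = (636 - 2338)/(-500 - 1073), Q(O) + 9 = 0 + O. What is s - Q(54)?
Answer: -69083/1573 ≈ -43.918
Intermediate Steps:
Q(O) = -9 + O (Q(O) = -9 + (0 + O) = -9 + O)
s = 1702/1573 (s = -1702/(-1573) = -1702*(-1/1573) = 1702/1573 ≈ 1.0820)
s - Q(54) = 1702/1573 - (-9 + 54) = 1702/1573 - 1*45 = 1702/1573 - 45 = -69083/1573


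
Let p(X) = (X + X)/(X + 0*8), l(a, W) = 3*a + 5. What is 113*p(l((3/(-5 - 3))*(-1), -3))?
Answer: 226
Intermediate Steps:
l(a, W) = 5 + 3*a
p(X) = 2 (p(X) = (2*X)/(X + 0) = (2*X)/X = 2)
113*p(l((3/(-5 - 3))*(-1), -3)) = 113*2 = 226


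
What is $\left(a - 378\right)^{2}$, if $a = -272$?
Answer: $422500$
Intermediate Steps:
$\left(a - 378\right)^{2} = \left(-272 - 378\right)^{2} = \left(-650\right)^{2} = 422500$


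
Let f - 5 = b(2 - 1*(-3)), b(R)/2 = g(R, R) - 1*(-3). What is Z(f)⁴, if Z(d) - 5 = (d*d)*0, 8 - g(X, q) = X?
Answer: 625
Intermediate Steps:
g(X, q) = 8 - X
b(R) = 22 - 2*R (b(R) = 2*((8 - R) - 1*(-3)) = 2*((8 - R) + 3) = 2*(11 - R) = 22 - 2*R)
f = 17 (f = 5 + (22 - 2*(2 - 1*(-3))) = 5 + (22 - 2*(2 + 3)) = 5 + (22 - 2*5) = 5 + (22 - 10) = 5 + 12 = 17)
Z(d) = 5 (Z(d) = 5 + (d*d)*0 = 5 + d²*0 = 5 + 0 = 5)
Z(f)⁴ = 5⁴ = 625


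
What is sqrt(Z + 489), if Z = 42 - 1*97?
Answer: sqrt(434) ≈ 20.833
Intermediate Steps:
Z = -55 (Z = 42 - 97 = -55)
sqrt(Z + 489) = sqrt(-55 + 489) = sqrt(434)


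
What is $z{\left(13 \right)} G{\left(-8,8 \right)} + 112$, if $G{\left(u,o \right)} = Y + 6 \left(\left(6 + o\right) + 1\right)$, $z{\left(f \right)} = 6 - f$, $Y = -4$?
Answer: $-490$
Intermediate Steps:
$G{\left(u,o \right)} = 38 + 6 o$ ($G{\left(u,o \right)} = -4 + 6 \left(\left(6 + o\right) + 1\right) = -4 + 6 \left(7 + o\right) = -4 + \left(42 + 6 o\right) = 38 + 6 o$)
$z{\left(13 \right)} G{\left(-8,8 \right)} + 112 = \left(6 - 13\right) \left(38 + 6 \cdot 8\right) + 112 = \left(6 - 13\right) \left(38 + 48\right) + 112 = \left(-7\right) 86 + 112 = -602 + 112 = -490$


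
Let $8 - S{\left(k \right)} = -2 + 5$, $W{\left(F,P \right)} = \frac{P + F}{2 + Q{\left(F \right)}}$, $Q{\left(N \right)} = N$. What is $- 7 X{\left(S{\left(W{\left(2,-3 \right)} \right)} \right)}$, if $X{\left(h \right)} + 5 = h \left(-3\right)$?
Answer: $140$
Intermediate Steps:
$W{\left(F,P \right)} = \frac{F + P}{2 + F}$ ($W{\left(F,P \right)} = \frac{P + F}{2 + F} = \frac{F + P}{2 + F}$)
$S{\left(k \right)} = 5$ ($S{\left(k \right)} = 8 - \left(-2 + 5\right) = 8 - 3 = 5$)
$X{\left(h \right)} = -5 - 3 h$ ($X{\left(h \right)} = -5 + h \left(-3\right) = -5 - 3 h$)
$- 7 X{\left(S{\left(W{\left(2,-3 \right)} \right)} \right)} = - 7 \left(-5 - 15\right) = \left(-7\right) \left(-20\right) = 140$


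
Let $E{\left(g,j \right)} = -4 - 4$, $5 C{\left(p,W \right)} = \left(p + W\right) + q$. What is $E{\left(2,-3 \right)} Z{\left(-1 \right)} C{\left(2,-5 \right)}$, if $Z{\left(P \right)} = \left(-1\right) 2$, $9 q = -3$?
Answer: $- \frac{32}{3} \approx -10.667$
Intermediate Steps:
$q = - \frac{1}{3}$ ($q = \frac{1}{9} \left(-3\right) = - \frac{1}{3} \approx -0.33333$)
$C{\left(p,W \right)} = - \frac{1}{15} + \frac{W}{5} + \frac{p}{5}$ ($C{\left(p,W \right)} = \frac{\left(p + W\right) - \frac{1}{3}}{5} = \frac{\left(W + p\right) - \frac{1}{3}}{5} = \frac{- \frac{1}{3} + W + p}{5} = - \frac{1}{15} + \frac{W}{5} + \frac{p}{5}$)
$E{\left(g,j \right)} = -8$ ($E{\left(g,j \right)} = -4 - 4 = -8$)
$Z{\left(P \right)} = -2$
$E{\left(2,-3 \right)} Z{\left(-1 \right)} C{\left(2,-5 \right)} = \left(-8\right) \left(-2\right) \left(- \frac{1}{15} + \frac{1}{5} \left(-5\right) + \frac{1}{5} \cdot 2\right) = 16 \left(- \frac{1}{15} - 1 + \frac{2}{5}\right) = 16 \left(- \frac{2}{3}\right) = - \frac{32}{3}$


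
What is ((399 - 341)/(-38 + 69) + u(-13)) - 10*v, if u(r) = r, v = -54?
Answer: 16395/31 ≈ 528.87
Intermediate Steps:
((399 - 341)/(-38 + 69) + u(-13)) - 10*v = ((399 - 341)/(-38 + 69) - 13) - 10*(-54) = (58/31 - 13) + 540 = -345/31 + 540 = 16395/31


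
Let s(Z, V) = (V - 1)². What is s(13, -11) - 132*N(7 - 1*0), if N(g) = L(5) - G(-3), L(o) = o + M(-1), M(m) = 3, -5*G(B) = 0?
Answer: -912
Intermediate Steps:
G(B) = 0 (G(B) = -⅕*0 = 0)
s(Z, V) = (-1 + V)²
L(o) = 3 + o (L(o) = o + 3 = 3 + o)
N(g) = 8 (N(g) = (3 + 5) - 1*0 = 8 + 0 = 8)
s(13, -11) - 132*N(7 - 1*0) = (-1 - 11)² - 132*8 = (-12)² - 1056 = 144 - 1056 = -912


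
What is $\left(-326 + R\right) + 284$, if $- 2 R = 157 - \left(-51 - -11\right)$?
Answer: $- \frac{281}{2} \approx -140.5$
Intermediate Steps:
$R = - \frac{197}{2}$ ($R = - \frac{157 - \left(-51 - -11\right)}{2} = - \frac{157 - \left(-51 + 11\right)}{2} = - \frac{157 - -40}{2} = - \frac{157 + 40}{2} = \left(- \frac{1}{2}\right) 197 = - \frac{197}{2} \approx -98.5$)
$\left(-326 + R\right) + 284 = \left(-326 - \frac{197}{2}\right) + 284 = - \frac{849}{2} + 284 = - \frac{281}{2}$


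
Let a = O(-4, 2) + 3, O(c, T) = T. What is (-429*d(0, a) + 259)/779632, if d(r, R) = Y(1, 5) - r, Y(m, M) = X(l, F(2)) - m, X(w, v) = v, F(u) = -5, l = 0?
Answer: 2833/779632 ≈ 0.0036338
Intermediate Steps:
Y(m, M) = -5 - m
a = 5 (a = 2 + 3 = 5)
d(r, R) = -6 - r (d(r, R) = (-5 - 1*1) - r = (-5 - 1) - r = -6 - r)
(-429*d(0, a) + 259)/779632 = (-429*(-6 - 1*0) + 259)/779632 = (-429*(-6 + 0) + 259)*(1/779632) = (-429*(-6) + 259)*(1/779632) = (2574 + 259)*(1/779632) = 2833*(1/779632) = 2833/779632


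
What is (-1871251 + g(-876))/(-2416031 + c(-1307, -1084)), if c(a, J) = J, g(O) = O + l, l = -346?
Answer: 1872473/2417115 ≈ 0.77467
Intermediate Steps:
g(O) = -346 + O (g(O) = O - 346 = -346 + O)
(-1871251 + g(-876))/(-2416031 + c(-1307, -1084)) = (-1871251 + (-346 - 876))/(-2416031 - 1084) = (-1871251 - 1222)/(-2417115) = -1872473*(-1/2417115) = 1872473/2417115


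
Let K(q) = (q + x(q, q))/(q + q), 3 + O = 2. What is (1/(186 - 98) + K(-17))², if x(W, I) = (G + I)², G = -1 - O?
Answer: 494209/7744 ≈ 63.818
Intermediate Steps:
O = -1 (O = -3 + 2 = -1)
G = 0 (G = -1 - 1*(-1) = -1 + 1 = 0)
x(W, I) = I² (x(W, I) = (0 + I)² = I²)
K(q) = (q + q²)/(2*q) (K(q) = (q + q²)/(q + q) = (q + q²)/((2*q)) = (q + q²)*(1/(2*q)) = (q + q²)/(2*q))
(1/(186 - 98) + K(-17))² = (1/(186 - 98) + (½ + (½)*(-17)))² = (1/88 + (½ - 17/2))² = (1/88 - 8)² = (-703/88)² = 494209/7744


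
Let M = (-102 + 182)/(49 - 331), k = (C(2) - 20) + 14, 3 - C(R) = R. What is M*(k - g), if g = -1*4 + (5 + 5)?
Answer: 440/141 ≈ 3.1206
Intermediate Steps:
C(R) = 3 - R
g = 6 (g = -4 + 10 = 6)
k = -5 (k = ((3 - 1*2) - 20) + 14 = ((3 - 2) - 20) + 14 = (1 - 20) + 14 = -19 + 14 = -5)
M = -40/141 (M = 80/(-282) = 80*(-1/282) = -40/141 ≈ -0.28369)
M*(k - g) = -40*(-5 - 1*6)/141 = -40*(-5 - 6)/141 = -40/141*(-11) = 440/141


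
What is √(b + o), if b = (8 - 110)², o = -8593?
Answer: √1811 ≈ 42.556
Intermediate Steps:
b = 10404 (b = (-102)² = 10404)
√(b + o) = √(10404 - 8593) = √1811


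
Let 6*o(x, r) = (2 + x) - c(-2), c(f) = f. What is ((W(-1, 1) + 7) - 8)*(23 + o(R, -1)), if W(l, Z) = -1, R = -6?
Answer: -136/3 ≈ -45.333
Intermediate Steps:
o(x, r) = ⅔ + x/6 (o(x, r) = ((2 + x) - 1*(-2))/6 = ((2 + x) + 2)/6 = (4 + x)/6 = ⅔ + x/6)
((W(-1, 1) + 7) - 8)*(23 + o(R, -1)) = ((-1 + 7) - 8)*(23 + (⅔ + (⅙)*(-6))) = (6 - 8)*(23 + (⅔ - 1)) = -2*(23 - ⅓) = -2*68/3 = -136/3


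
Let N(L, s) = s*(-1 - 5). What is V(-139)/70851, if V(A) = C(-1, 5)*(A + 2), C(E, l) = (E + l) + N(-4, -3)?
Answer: -274/6441 ≈ -0.042540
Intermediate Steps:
N(L, s) = -6*s (N(L, s) = s*(-6) = -6*s)
C(E, l) = 18 + E + l (C(E, l) = (E + l) - 6*(-3) = (E + l) + 18 = 18 + E + l)
V(A) = 44 + 22*A (V(A) = (18 - 1 + 5)*(A + 2) = 22*(2 + A) = 44 + 22*A)
V(-139)/70851 = (44 + 22*(-139))/70851 = (44 - 3058)*(1/70851) = -3014*1/70851 = -274/6441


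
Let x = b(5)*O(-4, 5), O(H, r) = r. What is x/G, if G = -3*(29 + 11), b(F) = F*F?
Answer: -25/24 ≈ -1.0417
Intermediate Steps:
b(F) = F²
G = -120 (G = -3*40 = -120)
x = 125 (x = 5²*5 = 25*5 = 125)
x/G = 125/(-120) = 125*(-1/120) = -25/24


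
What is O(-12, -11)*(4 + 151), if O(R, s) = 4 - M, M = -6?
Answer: 1550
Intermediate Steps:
O(R, s) = 10 (O(R, s) = 4 - 1*(-6) = 4 + 6 = 10)
O(-12, -11)*(4 + 151) = 10*(4 + 151) = 10*155 = 1550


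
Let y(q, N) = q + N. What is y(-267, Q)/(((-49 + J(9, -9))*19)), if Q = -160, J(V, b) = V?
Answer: 427/760 ≈ 0.56184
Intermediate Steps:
y(q, N) = N + q
y(-267, Q)/(((-49 + J(9, -9))*19)) = (-160 - 267)/(((-49 + 9)*19)) = -427/((-40*19)) = -427/(-760) = -427*(-1/760) = 427/760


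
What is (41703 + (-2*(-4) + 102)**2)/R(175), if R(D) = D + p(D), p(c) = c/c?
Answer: 53803/176 ≈ 305.70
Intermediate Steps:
p(c) = 1
R(D) = 1 + D (R(D) = D + 1 = 1 + D)
(41703 + (-2*(-4) + 102)**2)/R(175) = (41703 + (-2*(-4) + 102)**2)/(1 + 175) = (41703 + (8 + 102)**2)/176 = (41703 + 110**2)*(1/176) = (41703 + 12100)*(1/176) = 53803*(1/176) = 53803/176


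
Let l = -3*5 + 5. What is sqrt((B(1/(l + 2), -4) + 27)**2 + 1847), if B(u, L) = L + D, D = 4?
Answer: 4*sqrt(161) ≈ 50.754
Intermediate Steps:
l = -10 (l = -15 + 5 = -10)
B(u, L) = 4 + L (B(u, L) = L + 4 = 4 + L)
sqrt((B(1/(l + 2), -4) + 27)**2 + 1847) = sqrt(((4 - 4) + 27)**2 + 1847) = sqrt((0 + 27)**2 + 1847) = sqrt(27**2 + 1847) = sqrt(729 + 1847) = sqrt(2576) = 4*sqrt(161)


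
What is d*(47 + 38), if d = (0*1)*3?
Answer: 0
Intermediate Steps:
d = 0 (d = 0*3 = 0)
d*(47 + 38) = 0*(47 + 38) = 0*85 = 0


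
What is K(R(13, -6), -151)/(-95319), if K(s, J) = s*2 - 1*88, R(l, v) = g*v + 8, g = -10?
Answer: -16/31773 ≈ -0.00050357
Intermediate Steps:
R(l, v) = 8 - 10*v (R(l, v) = -10*v + 8 = 8 - 10*v)
K(s, J) = -88 + 2*s (K(s, J) = 2*s - 88 = -88 + 2*s)
K(R(13, -6), -151)/(-95319) = (-88 + 2*(8 - 10*(-6)))/(-95319) = (-88 + 2*(8 + 60))*(-1/95319) = (-88 + 2*68)*(-1/95319) = (-88 + 136)*(-1/95319) = 48*(-1/95319) = -16/31773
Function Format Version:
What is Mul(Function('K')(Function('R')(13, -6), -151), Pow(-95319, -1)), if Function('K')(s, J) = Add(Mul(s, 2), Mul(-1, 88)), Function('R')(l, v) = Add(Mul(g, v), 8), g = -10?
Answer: Rational(-16, 31773) ≈ -0.00050357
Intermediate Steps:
Function('R')(l, v) = Add(8, Mul(-10, v)) (Function('R')(l, v) = Add(Mul(-10, v), 8) = Add(8, Mul(-10, v)))
Function('K')(s, J) = Add(-88, Mul(2, s)) (Function('K')(s, J) = Add(Mul(2, s), -88) = Add(-88, Mul(2, s)))
Mul(Function('K')(Function('R')(13, -6), -151), Pow(-95319, -1)) = Mul(Add(-88, Mul(2, Add(8, Mul(-10, -6)))), Pow(-95319, -1)) = Mul(Add(-88, Mul(2, Add(8, 60))), Rational(-1, 95319)) = Mul(Add(-88, Mul(2, 68)), Rational(-1, 95319)) = Mul(Add(-88, 136), Rational(-1, 95319)) = Mul(48, Rational(-1, 95319)) = Rational(-16, 31773)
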